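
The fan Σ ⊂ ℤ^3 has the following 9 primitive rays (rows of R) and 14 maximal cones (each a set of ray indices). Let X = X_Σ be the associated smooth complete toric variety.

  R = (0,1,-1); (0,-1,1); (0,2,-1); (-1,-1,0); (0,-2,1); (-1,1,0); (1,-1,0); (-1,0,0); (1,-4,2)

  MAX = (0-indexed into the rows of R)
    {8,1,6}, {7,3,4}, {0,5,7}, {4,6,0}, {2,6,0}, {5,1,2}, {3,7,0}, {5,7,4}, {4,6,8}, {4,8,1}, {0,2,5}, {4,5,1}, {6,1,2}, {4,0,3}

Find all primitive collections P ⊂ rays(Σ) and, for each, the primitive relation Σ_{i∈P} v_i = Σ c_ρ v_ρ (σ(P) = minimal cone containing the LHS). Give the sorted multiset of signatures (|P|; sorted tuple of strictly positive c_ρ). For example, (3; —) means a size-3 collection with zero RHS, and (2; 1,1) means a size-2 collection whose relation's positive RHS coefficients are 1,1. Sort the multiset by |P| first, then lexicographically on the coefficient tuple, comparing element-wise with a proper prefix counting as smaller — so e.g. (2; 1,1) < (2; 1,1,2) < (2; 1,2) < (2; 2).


The 18 primitive collections of Σ (r=9, n=3):

  • {0,1}:  v_{0} + v_{1} = 0 ; sig = (2; —)
  • {2,4}:  v_{2} + v_{4} = 0 ; sig = (2; —)
  • {5,6}:  v_{5} + v_{6} = 0 ; sig = (2; —)
  • {0,8}:  v_{0} + v_{8} = v_{4} + v_{6} ; sig = (2; 1,1)
  • {1,3}:  v_{1} + v_{3} = v_{4} + v_{7} ; sig = (2; 1,1)
  • {1,7}:  v_{1} + v_{7} = v_{4} + v_{5} ; sig = (2; 1,1)
  • {2,3}:  v_{2} + v_{3} = v_{0} + v_{7} ; sig = (2; 1,1)
  • {2,7}:  v_{2} + v_{7} = v_{0} + v_{5} ; sig = (2; 1,1)
  • {2,8}:  v_{2} + v_{8} = v_{1} + v_{6} ; sig = (2; 1,1)
  • {5,8}:  v_{5} + v_{8} = v_{1} + v_{4} ; sig = (2; 1,1)
  • {6,7}:  v_{6} + v_{7} = v_{0} + v_{4} ; sig = (2; 1,1)
  • {3,8}:  v_{3} + v_{8} = v_{0} + 3·v_{4} ; sig = (2; 1,3)
  • {3,5}:  v_{3} + v_{5} = 2·v_{7} ; sig = (2; 2)
  • {7,8}:  v_{7} + v_{8} = 2·v_{4} ; sig = (2; 2)
  • {3,6}:  v_{3} + v_{6} = 2·v_{0} + 2·v_{4} ; sig = (2; 2,2)
  • {0,4,5}:  v_{0} + v_{4} + v_{5} = v_{7} ; sig = (3; 1)
  • {0,4,7}:  v_{0} + v_{4} + v_{7} = v_{3} ; sig = (3; 1)
  • {1,4,6}:  v_{1} + v_{4} + v_{6} = v_{8} ; sig = (3; 1)

so the primitive-relation signature multiset is
    |P|=2: 15 collections, coeffs (), (), (), (1,1), (1,1), (1,1), (1,1), (1,1), (1,1), (1,1), (1,1), (1,3), (2), (2), (2,2)
    |P|=3: 3 collections, coeffs (1), (1), (1)


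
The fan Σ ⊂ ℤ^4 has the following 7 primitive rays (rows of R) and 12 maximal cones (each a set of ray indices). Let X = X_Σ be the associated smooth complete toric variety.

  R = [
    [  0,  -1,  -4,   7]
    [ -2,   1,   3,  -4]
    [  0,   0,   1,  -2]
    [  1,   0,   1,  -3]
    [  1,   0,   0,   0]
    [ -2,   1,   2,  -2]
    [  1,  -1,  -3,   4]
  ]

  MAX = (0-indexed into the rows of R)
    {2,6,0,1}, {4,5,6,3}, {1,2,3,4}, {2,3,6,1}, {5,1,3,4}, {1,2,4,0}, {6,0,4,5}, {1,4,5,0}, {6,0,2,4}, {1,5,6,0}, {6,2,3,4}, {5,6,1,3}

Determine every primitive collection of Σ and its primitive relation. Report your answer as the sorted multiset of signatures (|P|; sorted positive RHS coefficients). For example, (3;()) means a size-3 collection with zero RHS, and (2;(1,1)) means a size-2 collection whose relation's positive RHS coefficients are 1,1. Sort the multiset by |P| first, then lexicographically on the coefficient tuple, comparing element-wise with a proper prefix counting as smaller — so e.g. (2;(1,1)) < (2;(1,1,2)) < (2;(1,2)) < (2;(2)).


|primitive collections| = 3. Relations:

  • {0,3}:  v_{0} + v_{3} = v_{6}  ⇒ sig = (2;(1))
  • {2,5}:  v_{2} + v_{5} = v_{1}  ⇒ sig = (2;(1))
  • {1,4,6}:  v_{1} + v_{4} + v_{6} = 0  ⇒ sig = (3;())

so the primitive-relation signature multiset is
    (2;(1))
    (2;(1))
    (3;())


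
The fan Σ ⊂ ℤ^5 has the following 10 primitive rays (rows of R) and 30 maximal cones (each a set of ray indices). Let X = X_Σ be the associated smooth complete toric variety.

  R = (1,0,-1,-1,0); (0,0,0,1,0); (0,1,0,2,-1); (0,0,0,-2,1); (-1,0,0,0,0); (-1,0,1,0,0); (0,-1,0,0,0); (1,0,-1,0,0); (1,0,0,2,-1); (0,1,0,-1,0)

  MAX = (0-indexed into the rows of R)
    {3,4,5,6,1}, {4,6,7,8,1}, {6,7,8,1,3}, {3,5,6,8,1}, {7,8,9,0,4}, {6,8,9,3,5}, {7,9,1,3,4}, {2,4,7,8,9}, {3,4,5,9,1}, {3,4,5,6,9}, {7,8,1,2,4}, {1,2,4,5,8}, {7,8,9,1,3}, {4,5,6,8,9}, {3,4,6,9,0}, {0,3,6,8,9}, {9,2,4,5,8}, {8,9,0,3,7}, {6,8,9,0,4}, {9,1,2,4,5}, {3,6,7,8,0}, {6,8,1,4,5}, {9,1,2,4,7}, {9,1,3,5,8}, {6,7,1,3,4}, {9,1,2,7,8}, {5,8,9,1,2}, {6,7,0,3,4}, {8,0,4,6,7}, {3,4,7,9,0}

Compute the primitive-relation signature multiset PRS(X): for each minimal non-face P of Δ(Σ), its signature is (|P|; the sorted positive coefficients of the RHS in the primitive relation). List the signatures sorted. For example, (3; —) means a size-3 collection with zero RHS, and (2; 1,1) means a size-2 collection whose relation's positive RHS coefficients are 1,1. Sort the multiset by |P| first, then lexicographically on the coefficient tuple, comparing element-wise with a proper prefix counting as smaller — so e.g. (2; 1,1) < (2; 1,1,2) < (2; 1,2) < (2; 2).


Minimal non-faces — 10 found among 10 rays, 30 max cones:

  P = {5,7}:  v_{5} + v_{7} = 0  →  sig = (2; —)
  P = {0,1}:  v_{0} + v_{1} = v_{7}  →  sig = (2; 1)
  P = {0,5}:  v_{0} + v_{5} = v_{6} + v_{9}  →  sig = (2; 1,1)
  P = {2,3}:  v_{2} + v_{3} = v_{1} + v_{9}  →  sig = (2; 1,1)
  P = {2,6}:  v_{2} + v_{6} = v_{4} + v_{8}  →  sig = (2; 1,1)
  P = {0,2}:  v_{0} + v_{2} = v_{4} + v_{7} + v_{8} + v_{9}  →  sig = (2; 1,1,1,1)
  P = {1,6,9}:  v_{1} + v_{6} + v_{9} = 0  →  sig = (3; —)
  P = {3,4,8}:  v_{3} + v_{4} + v_{8} = 0  →  sig = (3; —)
  P = {6,7,9}:  v_{6} + v_{7} + v_{9} = v_{0}  →  sig = (3; 1)
  P = {1,4,8,9}:  v_{1} + v_{4} + v_{8} + v_{9} = v_{2}  →  sig = (4; 1)

so the primitive-relation signature multiset is
{ (2; —),  (2; 1),  (2; 1,1) ×3,  (2; 1,1,1,1),  (3; —) ×2,  (3; 1),  (4; 1) }


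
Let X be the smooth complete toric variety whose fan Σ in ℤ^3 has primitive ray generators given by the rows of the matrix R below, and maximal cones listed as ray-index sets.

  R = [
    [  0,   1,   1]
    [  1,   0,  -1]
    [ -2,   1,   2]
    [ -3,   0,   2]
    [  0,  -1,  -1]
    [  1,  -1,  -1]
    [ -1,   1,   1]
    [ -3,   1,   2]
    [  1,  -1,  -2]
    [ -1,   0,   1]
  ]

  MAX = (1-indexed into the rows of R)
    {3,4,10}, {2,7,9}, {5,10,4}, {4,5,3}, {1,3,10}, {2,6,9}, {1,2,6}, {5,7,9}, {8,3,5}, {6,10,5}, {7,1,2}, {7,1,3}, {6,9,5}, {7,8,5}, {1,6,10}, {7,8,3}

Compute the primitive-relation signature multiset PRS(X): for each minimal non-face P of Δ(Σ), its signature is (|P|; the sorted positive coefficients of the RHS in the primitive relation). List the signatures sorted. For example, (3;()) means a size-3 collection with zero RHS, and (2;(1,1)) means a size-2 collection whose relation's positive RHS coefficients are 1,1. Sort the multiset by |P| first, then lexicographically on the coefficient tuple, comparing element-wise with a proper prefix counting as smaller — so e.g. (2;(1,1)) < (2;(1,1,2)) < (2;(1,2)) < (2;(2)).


Minimal non-faces — 23 found among 10 rays, 16 max cones:

  {1,5}:  v_{1} + v_{5} = 0  →  sig = (2;())
  {2,10}:  v_{2} + v_{10} = 0  →  sig = (2;())
  {6,7}:  v_{6} + v_{7} = 0  →  sig = (2;())
  {1,9}:  v_{1} + v_{9} = v_{2}  →  sig = (2;(1))
  {2,3}:  v_{2} + v_{3} = v_{7}  →  sig = (2;(1))
  {2,5}:  v_{2} + v_{5} = v_{9}  →  sig = (2;(1))
  {3,6}:  v_{3} + v_{6} = v_{10}  →  sig = (2;(1))
  {7,10}:  v_{7} + v_{10} = v_{3}  →  sig = (2;(1))
  {9,10}:  v_{9} + v_{10} = v_{5}  →  sig = (2;(1))
  {1,4}:  v_{1} + v_{4} = v_{3} + v_{10}  →  sig = (2;(1,1))
  {1,8}:  v_{1} + v_{8} = v_{3} + v_{7}  →  sig = (2;(1,1))
  {2,4}:  v_{2} + v_{4} = v_{3} + v_{5}  →  sig = (2;(1,1))
  {3,9}:  v_{3} + v_{9} = v_{5} + v_{7}  →  sig = (2;(1,1))
  {6,8}:  v_{6} + v_{8} = v_{3} + v_{5}  →  sig = (2;(1,1))
  {2,8}:  v_{2} + v_{8} = v_{5} + 2·v_{7}  →  sig = (2;(1,2))
  {4,6}:  v_{4} + v_{6} = v_{5} + 2·v_{10}  →  sig = (2;(1,2))
  {4,7}:  v_{4} + v_{7} = 2·v_{3} + v_{5}  →  sig = (2;(1,2))
  {4,9}:  v_{4} + v_{9} = v_{3} + 2·v_{5}  →  sig = (2;(1,2))
  {8,10}:  v_{8} + v_{10} = 2·v_{3} + v_{5}  →  sig = (2;(1,2))
  {8,9}:  v_{8} + v_{9} = 2·v_{5} + 2·v_{7}  →  sig = (2;(2,2))
  {4,8}:  v_{4} + v_{8} = 3·v_{3} + 2·v_{5}  →  sig = (2;(2,3))
  {3,5,7}:  v_{3} + v_{5} + v_{7} = v_{8}  →  sig = (3;(1))
  {3,5,10}:  v_{3} + v_{5} + v_{10} = v_{4}  →  sig = (3;(1))

so the primitive-relation signature multiset is
    (2;())
    (2;())
    (2;())
    (2;(1))
    (2;(1))
    (2;(1))
    (2;(1))
    (2;(1))
    (2;(1))
    (2;(1,1))
    (2;(1,1))
    (2;(1,1))
    (2;(1,1))
    (2;(1,1))
    (2;(1,2))
    (2;(1,2))
    (2;(1,2))
    (2;(1,2))
    (2;(1,2))
    (2;(2,2))
    (2;(2,3))
    (3;(1))
    (3;(1))


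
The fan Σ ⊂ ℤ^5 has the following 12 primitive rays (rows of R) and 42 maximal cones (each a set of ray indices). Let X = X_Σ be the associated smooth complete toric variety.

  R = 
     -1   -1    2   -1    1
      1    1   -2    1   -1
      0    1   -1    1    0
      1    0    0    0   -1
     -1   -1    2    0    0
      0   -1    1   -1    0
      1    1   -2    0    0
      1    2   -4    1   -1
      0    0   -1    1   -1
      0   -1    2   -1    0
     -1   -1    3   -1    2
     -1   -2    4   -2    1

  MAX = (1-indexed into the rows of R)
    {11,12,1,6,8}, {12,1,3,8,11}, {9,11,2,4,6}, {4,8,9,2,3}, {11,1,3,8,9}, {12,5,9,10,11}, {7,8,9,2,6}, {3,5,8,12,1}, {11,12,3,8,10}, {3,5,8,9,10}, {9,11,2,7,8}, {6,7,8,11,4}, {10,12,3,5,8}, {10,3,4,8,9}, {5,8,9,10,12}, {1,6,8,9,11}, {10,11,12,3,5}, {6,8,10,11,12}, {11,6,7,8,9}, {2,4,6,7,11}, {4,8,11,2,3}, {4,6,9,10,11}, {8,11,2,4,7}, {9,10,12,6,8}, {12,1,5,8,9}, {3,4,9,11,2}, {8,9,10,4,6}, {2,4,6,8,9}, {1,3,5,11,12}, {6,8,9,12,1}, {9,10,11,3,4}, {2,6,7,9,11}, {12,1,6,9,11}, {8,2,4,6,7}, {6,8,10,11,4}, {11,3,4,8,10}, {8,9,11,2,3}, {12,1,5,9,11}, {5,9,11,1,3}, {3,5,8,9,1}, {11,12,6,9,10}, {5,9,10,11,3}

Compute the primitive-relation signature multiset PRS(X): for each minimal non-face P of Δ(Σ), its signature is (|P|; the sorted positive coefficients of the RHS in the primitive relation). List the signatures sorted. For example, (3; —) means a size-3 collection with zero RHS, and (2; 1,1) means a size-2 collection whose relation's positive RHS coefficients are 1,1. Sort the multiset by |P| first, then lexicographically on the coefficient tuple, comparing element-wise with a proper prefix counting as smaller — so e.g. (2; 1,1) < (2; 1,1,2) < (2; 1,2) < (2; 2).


The 22 primitive collections of Σ (r=12, n=5):

  P={1,2}:  v_{1} + v_{2} = 0  ⟹  sig = (2; —)
  P={3,6}:  v_{3} + v_{6} = 0  ⟹  sig = (2; —)
  P={5,7}:  v_{5} + v_{7} = 0  ⟹  sig = (2; —)
  P={1,4}:  v_{1} + v_{4} = v_{10}  ⟹  sig = (2; 1)
  P={1,10}:  v_{1} + v_{10} = v_{12}  ⟹  sig = (2; 1)
  P={2,10}:  v_{2} + v_{10} = v_{4}  ⟹  sig = (2; 1)
  P={2,12}:  v_{2} + v_{12} = v_{10}  ⟹  sig = (2; 1)
  P={5,6}:  v_{5} + v_{6} = v_{9} + v_{12}  ⟹  sig = (2; 1,1)
  P={1,7}:  v_{1} + v_{7} = v_{6} + v_{8} + v_{11}  ⟹  sig = (2; 1,1,1)
  P={2,5}:  v_{2} + v_{5} = v_{3} + v_{9} + v_{10}  ⟹  sig = (2; 1,1,1)
  P={3,7}:  v_{3} + v_{7} = v_{2} + v_{8} + v_{11}  ⟹  sig = (2; 1,1,1)
  P={7,10}:  v_{7} + v_{10} = v_{4} + v_{6} + v_{8} + v_{11}  ⟹  sig = (2; 1,1,1,1)
  P={7,12}:  v_{7} + v_{12} = v_{6} + v_{8} + v_{10} + v_{11}  ⟹  sig = (2; 1,1,1,1)
  P={4,5}:  v_{4} + v_{5} = v_{3} + v_{9} + 2·v_{10}  ⟹  sig = (2; 1,1,2)
  P={4,12}:  v_{4} + v_{12} = 2·v_{10}  ⟹  sig = (2; 2)
  P={3,9,12}:  v_{3} + v_{9} + v_{12} = v_{5}  ⟹  sig = (3; 1)
  P={5,8,11}:  v_{5} + v_{8} + v_{11} = v_{1} + v_{3}  ⟹  sig = (3; 1,1)
  P={4,7,9}:  v_{4} + v_{7} + v_{9} = 2·v_{2} + v_{6}  ⟹  sig = (3; 1,2)
  P={8,9,10,11}:  v_{8} + v_{9} + v_{10} + v_{11} = 0  ⟹  sig = (4; —)
  P={2,6,8,11}:  v_{2} + v_{6} + v_{8} + v_{11} = v_{7}  ⟹  sig = (4; 1)
  P={4,8,9,11}:  v_{4} + v_{8} + v_{9} + v_{11} = v_{2}  ⟹  sig = (4; 1)
  P={8,9,11,12}:  v_{8} + v_{9} + v_{11} + v_{12} = v_{1}  ⟹  sig = (4; 1)

Sorted signature multiset PRS(X):
    |P|=2: 15 collections, coeffs (), (), (), (1), (1), (1), (1), (1,1), (1,1,1), (1,1,1), (1,1,1), (1,1,1,1), (1,1,1,1), (1,1,2), (2)
    |P|=3: 3 collections, coeffs (1), (1,1), (1,2)
    |P|=4: 4 collections, coeffs (), (1), (1), (1)


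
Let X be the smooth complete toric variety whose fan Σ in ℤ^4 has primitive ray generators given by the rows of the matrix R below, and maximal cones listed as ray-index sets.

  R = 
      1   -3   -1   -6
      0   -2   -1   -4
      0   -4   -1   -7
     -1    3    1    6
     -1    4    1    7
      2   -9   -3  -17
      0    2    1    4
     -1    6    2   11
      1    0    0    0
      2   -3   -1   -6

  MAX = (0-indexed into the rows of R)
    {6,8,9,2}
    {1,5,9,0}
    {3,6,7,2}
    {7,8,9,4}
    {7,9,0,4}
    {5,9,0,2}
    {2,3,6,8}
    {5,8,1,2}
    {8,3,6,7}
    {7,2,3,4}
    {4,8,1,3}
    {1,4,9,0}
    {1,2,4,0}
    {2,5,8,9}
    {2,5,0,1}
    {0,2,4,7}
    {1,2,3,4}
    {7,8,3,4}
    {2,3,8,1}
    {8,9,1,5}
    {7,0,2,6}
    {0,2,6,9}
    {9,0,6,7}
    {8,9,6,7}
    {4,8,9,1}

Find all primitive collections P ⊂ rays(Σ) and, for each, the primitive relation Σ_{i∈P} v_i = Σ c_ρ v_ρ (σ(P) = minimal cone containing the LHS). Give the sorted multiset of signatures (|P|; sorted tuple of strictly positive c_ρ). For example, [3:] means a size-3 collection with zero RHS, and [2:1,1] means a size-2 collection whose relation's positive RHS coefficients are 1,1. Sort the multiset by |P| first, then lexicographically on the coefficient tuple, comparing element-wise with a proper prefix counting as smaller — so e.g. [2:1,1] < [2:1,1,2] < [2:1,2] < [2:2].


Σ has 15 primitive collections:

  • {0,3}:  v_{0} + v_{3} = 0 — sig = [2:]
  • {1,6}:  v_{1} + v_{6} = 0 — sig = [2:]
  • {0,8}:  v_{0} + v_{8} = v_{9} — sig = [2:1]
  • {1,7}:  v_{1} + v_{7} = v_{4} — sig = [2:1]
  • {3,9}:  v_{3} + v_{9} = v_{8} — sig = [2:1]
  • {4,6}:  v_{4} + v_{6} = v_{7} — sig = [2:1]
  • {5,7}:  v_{5} + v_{7} = v_{0} — sig = [2:1]
  • {4,5}:  v_{4} + v_{5} = v_{0} + v_{1} — sig = [2:1,1]
  • {5,6}:  v_{5} + v_{6} = v_{2} + v_{9} — sig = [2:1,1]
  • {3,5}:  v_{3} + v_{5} = v_{1} + v_{2} + v_{8} — sig = [2:1,1,1]
  • {2,4,8}:  v_{2} + v_{4} + v_{8} = 0 — sig = [3:]
  • {1,2,9}:  v_{1} + v_{2} + v_{9} = v_{5} — sig = [3:1]
  • {2,4,9}:  v_{2} + v_{4} + v_{9} = v_{0} — sig = [3:1]
  • {2,7,8}:  v_{2} + v_{7} + v_{8} = v_{6} — sig = [3:1]
  • {2,7,9}:  v_{2} + v_{7} + v_{9} = v_{0} + v_{6} — sig = [3:1,1]

Signatures (|P|; sorted positive RHS coefficients), sorted:
[[2:], [2:], [2:1], [2:1], [2:1], [2:1], [2:1], [2:1,1], [2:1,1], [2:1,1,1], [3:], [3:1], [3:1], [3:1], [3:1,1]]


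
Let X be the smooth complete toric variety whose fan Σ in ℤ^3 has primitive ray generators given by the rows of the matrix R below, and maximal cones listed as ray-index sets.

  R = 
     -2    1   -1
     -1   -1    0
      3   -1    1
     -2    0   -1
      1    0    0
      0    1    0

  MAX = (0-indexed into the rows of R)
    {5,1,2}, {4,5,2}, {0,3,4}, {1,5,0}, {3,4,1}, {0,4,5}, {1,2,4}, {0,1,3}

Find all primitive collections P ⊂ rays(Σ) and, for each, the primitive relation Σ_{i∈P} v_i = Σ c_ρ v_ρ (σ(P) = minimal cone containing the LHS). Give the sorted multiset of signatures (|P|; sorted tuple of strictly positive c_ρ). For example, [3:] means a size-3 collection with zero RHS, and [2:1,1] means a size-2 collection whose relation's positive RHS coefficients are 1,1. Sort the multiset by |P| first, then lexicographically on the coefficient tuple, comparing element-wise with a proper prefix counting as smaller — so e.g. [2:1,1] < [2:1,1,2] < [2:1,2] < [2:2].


The 5 primitive collections of Σ (r=6, n=3):

  {0,2}:  v_{0} + v_{2} = v_{4} ; sig = [2:1]
  {3,5}:  v_{3} + v_{5} = v_{0} ; sig = [2:1]
  {2,3}:  v_{2} + v_{3} = v_{1} + 2·v_{4} ; sig = [2:1,2]
  {1,4,5}:  v_{1} + v_{4} + v_{5} = 0 ; sig = [3:]
  {0,1,4}:  v_{0} + v_{1} + v_{4} = v_{3} ; sig = [3:1]

Sorted signature multiset PRS(X):
[[2:1], [2:1], [2:1,2], [3:], [3:1]]


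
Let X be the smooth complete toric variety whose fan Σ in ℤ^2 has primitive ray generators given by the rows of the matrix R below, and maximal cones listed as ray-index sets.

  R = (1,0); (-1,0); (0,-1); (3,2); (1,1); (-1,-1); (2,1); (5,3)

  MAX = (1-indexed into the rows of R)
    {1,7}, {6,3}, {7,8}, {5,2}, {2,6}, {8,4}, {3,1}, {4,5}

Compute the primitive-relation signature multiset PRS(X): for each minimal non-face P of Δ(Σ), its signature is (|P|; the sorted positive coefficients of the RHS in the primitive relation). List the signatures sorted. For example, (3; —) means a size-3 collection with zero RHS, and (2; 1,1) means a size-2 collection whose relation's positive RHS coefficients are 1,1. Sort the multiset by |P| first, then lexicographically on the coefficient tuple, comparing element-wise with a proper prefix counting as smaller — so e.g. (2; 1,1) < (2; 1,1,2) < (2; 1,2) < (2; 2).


Primitive collections (20):

  {1,2}:  v_{1} + v_{2} = 0 — sig = (2; —)
  {5,6}:  v_{5} + v_{6} = 0 — sig = (2; —)
  {1,5}:  v_{1} + v_{5} = v_{7} — sig = (2; 1)
  {1,6}:  v_{1} + v_{6} = v_{3} — sig = (2; 1)
  {2,3}:  v_{2} + v_{3} = v_{6} — sig = (2; 1)
  {2,7}:  v_{2} + v_{7} = v_{5} — sig = (2; 1)
  {3,5}:  v_{3} + v_{5} = v_{1} — sig = (2; 1)
  {4,6}:  v_{4} + v_{6} = v_{7} — sig = (2; 1)
  {4,7}:  v_{4} + v_{7} = v_{8} — sig = (2; 1)
  {5,7}:  v_{5} + v_{7} = v_{4} — sig = (2; 1)
  {6,7}:  v_{6} + v_{7} = v_{1} — sig = (2; 1)
  {2,8}:  v_{2} + v_{8} = v_{4} + v_{5} — sig = (2; 1,1)
  {3,4}:  v_{3} + v_{4} = v_{1} + v_{7} — sig = (2; 1,1)
  {3,8}:  v_{3} + v_{8} = v_{1} + 2·v_{7} — sig = (2; 1,2)
  {1,4}:  v_{1} + v_{4} = 2·v_{7} — sig = (2; 2)
  {2,4}:  v_{2} + v_{4} = 2·v_{5} — sig = (2; 2)
  {3,7}:  v_{3} + v_{7} = 2·v_{1} — sig = (2; 2)
  {5,8}:  v_{5} + v_{8} = 2·v_{4} — sig = (2; 2)
  {6,8}:  v_{6} + v_{8} = 2·v_{7} — sig = (2; 2)
  {1,8}:  v_{1} + v_{8} = 3·v_{7} — sig = (2; 3)

so the primitive-relation signature multiset is
[(2; —), (2; —), (2; 1), (2; 1), (2; 1), (2; 1), (2; 1), (2; 1), (2; 1), (2; 1), (2; 1), (2; 1,1), (2; 1,1), (2; 1,2), (2; 2), (2; 2), (2; 2), (2; 2), (2; 2), (2; 3)]


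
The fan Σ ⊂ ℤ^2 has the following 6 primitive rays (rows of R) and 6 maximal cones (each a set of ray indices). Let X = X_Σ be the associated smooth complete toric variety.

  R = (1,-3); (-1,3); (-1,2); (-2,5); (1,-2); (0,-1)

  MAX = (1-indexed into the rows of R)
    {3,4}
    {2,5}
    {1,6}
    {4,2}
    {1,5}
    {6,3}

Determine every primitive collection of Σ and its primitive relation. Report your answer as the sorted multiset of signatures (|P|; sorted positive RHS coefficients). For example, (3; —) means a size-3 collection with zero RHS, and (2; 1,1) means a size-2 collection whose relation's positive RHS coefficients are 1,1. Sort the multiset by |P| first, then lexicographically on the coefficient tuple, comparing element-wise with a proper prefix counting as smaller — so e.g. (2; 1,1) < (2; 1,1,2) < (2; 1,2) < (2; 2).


Minimal non-faces — 9 found among 6 rays, 6 max cones:

  • {1,2}:  v_{1} + v_{2} = 0  ⟹  sig = (2; —)
  • {3,5}:  v_{3} + v_{5} = 0  ⟹  sig = (2; —)
  • {1,3}:  v_{1} + v_{3} = v_{6}  ⟹  sig = (2; 1)
  • {1,4}:  v_{1} + v_{4} = v_{3}  ⟹  sig = (2; 1)
  • {2,3}:  v_{2} + v_{3} = v_{4}  ⟹  sig = (2; 1)
  • {2,6}:  v_{2} + v_{6} = v_{3}  ⟹  sig = (2; 1)
  • {4,5}:  v_{4} + v_{5} = v_{2}  ⟹  sig = (2; 1)
  • {5,6}:  v_{5} + v_{6} = v_{1}  ⟹  sig = (2; 1)
  • {4,6}:  v_{4} + v_{6} = 2·v_{3}  ⟹  sig = (2; 2)

Signatures (|P|; sorted positive RHS coefficients), sorted:
    (2; —)
    (2; —)
    (2; 1)
    (2; 1)
    (2; 1)
    (2; 1)
    (2; 1)
    (2; 1)
    (2; 2)


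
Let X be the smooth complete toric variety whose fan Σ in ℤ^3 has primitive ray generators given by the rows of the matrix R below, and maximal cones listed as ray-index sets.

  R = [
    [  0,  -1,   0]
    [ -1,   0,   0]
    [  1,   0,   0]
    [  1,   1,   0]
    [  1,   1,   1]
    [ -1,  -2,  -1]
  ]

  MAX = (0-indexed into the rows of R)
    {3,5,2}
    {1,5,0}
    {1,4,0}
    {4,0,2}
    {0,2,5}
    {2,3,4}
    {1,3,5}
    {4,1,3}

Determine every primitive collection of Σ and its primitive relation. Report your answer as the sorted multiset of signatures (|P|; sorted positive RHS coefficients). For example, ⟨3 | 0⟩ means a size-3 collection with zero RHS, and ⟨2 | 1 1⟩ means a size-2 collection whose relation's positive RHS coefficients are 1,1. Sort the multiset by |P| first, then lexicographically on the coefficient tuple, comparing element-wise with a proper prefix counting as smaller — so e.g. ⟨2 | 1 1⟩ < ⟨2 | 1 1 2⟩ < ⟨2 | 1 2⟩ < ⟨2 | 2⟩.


|primitive collections| = 3. Relations:

  {1,2}:  v_{1} + v_{2} = 0  →  sig = ⟨2 | 0⟩
  {0,3}:  v_{0} + v_{3} = v_{2}  →  sig = ⟨2 | 1⟩
  {4,5}:  v_{4} + v_{5} = v_{0}  →  sig = ⟨2 | 1⟩

so the primitive-relation signature multiset is
    ⟨2 | 0⟩
    ⟨2 | 1⟩
    ⟨2 | 1⟩


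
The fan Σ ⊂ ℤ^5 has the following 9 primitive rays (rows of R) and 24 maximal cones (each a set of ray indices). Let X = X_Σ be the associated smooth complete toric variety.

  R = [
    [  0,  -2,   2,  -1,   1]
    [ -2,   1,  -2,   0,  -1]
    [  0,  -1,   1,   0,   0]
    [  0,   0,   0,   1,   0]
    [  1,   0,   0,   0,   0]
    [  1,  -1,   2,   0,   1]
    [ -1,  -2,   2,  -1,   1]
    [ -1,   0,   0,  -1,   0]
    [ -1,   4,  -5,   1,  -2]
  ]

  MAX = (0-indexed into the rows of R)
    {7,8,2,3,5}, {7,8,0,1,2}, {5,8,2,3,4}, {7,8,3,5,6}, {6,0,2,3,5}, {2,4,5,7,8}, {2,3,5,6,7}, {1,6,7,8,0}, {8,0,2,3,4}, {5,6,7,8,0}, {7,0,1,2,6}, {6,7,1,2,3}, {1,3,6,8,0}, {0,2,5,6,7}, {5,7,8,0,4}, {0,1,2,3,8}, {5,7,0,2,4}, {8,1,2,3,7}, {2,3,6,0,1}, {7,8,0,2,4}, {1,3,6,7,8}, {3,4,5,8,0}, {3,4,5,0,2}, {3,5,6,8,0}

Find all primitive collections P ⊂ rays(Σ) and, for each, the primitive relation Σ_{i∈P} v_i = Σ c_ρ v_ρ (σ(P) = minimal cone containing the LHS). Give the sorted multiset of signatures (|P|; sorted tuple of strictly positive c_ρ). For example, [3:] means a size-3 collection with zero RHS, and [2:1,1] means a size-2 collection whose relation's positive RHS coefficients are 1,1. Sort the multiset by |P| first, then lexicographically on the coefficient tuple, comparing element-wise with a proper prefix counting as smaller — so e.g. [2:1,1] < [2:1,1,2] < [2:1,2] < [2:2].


Δ(Σ) — 9 vertices, 7 min non-faces:

  • {4,6}:  v_{4} + v_{6} = v_{0}  →  sig = [2:1]
  • {1,5}:  v_{1} + v_{5} = v_{3} + v_{7}  →  sig = [2:1,1]
  • {1,4}:  v_{1} + v_{4} = v_{0} + v_{2} + v_{8}  →  sig = [2:1,1,1]
  • {3,4,7}:  v_{3} + v_{4} + v_{7} = 0  →  sig = [3:]
  • {0,3,7}:  v_{0} + v_{3} + v_{7} = v_{6}  →  sig = [3:1]
  • {2,6,8}:  v_{2} + v_{6} + v_{8} = v_{1}  →  sig = [3:1]
  • {0,2,5,8}:  v_{0} + v_{2} + v_{5} + v_{8} = 0  →  sig = [4:]

Signatures (|P|; sorted positive RHS coefficients), sorted:
{ [2:1],  [2:1,1],  [2:1,1,1],  [3:],  [3:1] ×2,  [4:] }


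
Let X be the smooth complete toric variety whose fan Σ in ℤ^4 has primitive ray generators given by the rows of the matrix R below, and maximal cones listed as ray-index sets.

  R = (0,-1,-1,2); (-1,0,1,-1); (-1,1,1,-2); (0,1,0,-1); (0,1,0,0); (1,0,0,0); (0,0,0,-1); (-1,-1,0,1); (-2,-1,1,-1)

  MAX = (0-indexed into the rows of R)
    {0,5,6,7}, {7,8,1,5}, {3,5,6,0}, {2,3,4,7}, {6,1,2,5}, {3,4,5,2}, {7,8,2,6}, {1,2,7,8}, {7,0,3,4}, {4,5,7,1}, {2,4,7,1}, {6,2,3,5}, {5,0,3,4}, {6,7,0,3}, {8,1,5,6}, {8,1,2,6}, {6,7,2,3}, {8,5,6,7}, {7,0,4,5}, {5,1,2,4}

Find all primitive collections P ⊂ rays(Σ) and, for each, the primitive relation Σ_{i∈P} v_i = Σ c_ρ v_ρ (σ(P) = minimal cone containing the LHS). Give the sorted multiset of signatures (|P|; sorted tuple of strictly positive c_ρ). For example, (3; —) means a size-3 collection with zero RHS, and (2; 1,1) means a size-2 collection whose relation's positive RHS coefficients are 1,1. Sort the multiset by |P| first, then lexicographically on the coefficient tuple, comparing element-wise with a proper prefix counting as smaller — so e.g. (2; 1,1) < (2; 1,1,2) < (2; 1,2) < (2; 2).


Δ(Σ) — 9 vertices, 11 min non-faces:

  P = {0,1}:  v_{0} + v_{1} = v_{7} — sig = (2; 1)
  P = {1,3}:  v_{1} + v_{3} = v_{2} — sig = (2; 1)
  P = {4,6}:  v_{4} + v_{6} = v_{3} — sig = (2; 1)
  P = {0,2}:  v_{0} + v_{2} = v_{3} + v_{7} — sig = (2; 1,1)
  P = {4,8}:  v_{4} + v_{8} = v_{2} + v_{7} — sig = (2; 1,1)
  P = {3,8}:  v_{3} + v_{8} = v_{2} + v_{6} + v_{7} — sig = (2; 1,1,1)
  P = {0,8}:  v_{0} + v_{8} = v_{6} + 2·v_{7} — sig = (2; 1,2)
  P = {3,5,7}:  v_{3} + v_{5} + v_{7} = 0 — sig = (3; —)
  P = {1,6,7}:  v_{1} + v_{6} + v_{7} = v_{8} — sig = (3; 1)
  P = {2,5,7}:  v_{2} + v_{5} + v_{7} = v_{1} — sig = (3; 1)
  P = {2,5,8}:  v_{2} + v_{5} + v_{8} = 2·v_{1} + v_{6} — sig = (3; 1,2)

Sorted signature multiset PRS(X):
[(2; 1), (2; 1), (2; 1), (2; 1,1), (2; 1,1), (2; 1,1,1), (2; 1,2), (3; —), (3; 1), (3; 1), (3; 1,2)]


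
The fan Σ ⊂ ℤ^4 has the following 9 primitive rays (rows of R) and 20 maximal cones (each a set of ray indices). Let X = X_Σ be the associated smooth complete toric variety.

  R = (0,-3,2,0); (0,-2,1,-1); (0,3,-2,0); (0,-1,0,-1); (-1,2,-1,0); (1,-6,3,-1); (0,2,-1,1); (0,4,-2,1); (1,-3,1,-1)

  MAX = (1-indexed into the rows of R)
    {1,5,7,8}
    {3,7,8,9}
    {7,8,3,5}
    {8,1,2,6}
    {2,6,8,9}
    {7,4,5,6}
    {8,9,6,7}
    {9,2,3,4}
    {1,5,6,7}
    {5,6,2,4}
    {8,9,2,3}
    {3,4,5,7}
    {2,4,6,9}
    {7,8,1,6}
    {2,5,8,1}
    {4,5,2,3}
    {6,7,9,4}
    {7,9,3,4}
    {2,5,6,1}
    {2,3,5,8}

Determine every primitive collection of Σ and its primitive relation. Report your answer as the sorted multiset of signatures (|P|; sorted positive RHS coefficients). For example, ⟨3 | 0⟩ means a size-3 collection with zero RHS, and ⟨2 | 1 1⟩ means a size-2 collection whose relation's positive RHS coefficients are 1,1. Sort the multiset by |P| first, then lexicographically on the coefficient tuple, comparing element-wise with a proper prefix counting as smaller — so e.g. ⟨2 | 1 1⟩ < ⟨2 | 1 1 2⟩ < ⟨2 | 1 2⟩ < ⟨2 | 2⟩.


Minimal non-faces — 8 found among 9 rays, 20 max cones:

  {1,3}:  v_{1} + v_{3} = 0 — sig = ⟨2 | 0⟩
  {2,7}:  v_{2} + v_{7} = 0 — sig = ⟨2 | 0⟩
  {1,9}:  v_{1} + v_{9} = v_{6} — sig = ⟨2 | 1⟩
  {3,6}:  v_{3} + v_{6} = v_{9} — sig = ⟨2 | 1⟩
  {4,8}:  v_{4} + v_{8} = v_{3} — sig = ⟨2 | 1⟩
  {5,9}:  v_{5} + v_{9} = v_{4} — sig = ⟨2 | 1⟩
  {1,4}:  v_{1} + v_{4} = v_{5} + v_{6} — sig = ⟨2 | 1 1⟩
  {5,6,8}:  v_{5} + v_{6} + v_{8} = 0 — sig = ⟨3 | 0⟩

so the primitive-relation signature multiset is
    |P|=2: 7 collections, coeffs (), (), (1), (1), (1), (1), (1,1)
    |P|=3: 1 collection, coeffs ()


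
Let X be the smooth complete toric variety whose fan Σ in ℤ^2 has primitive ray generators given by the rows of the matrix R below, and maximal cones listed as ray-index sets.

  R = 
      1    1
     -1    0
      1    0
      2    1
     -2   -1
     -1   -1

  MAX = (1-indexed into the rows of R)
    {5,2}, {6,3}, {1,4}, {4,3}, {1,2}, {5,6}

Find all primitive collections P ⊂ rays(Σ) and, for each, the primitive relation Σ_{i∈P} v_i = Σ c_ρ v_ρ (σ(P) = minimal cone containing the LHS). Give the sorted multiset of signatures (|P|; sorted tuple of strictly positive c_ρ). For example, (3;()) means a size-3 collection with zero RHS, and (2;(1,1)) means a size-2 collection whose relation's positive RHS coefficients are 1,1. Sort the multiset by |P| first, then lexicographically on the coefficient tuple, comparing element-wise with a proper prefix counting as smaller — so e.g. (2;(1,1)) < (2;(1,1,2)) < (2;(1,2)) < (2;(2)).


Minimal non-faces — 9 found among 6 rays, 6 max cones:

  P={1,6}:  v_{1} + v_{6} = 0  ⟹  sig = (2;())
  P={2,3}:  v_{2} + v_{3} = 0  ⟹  sig = (2;())
  P={4,5}:  v_{4} + v_{5} = 0  ⟹  sig = (2;())
  P={1,3}:  v_{1} + v_{3} = v_{4}  ⟹  sig = (2;(1))
  P={1,5}:  v_{1} + v_{5} = v_{2}  ⟹  sig = (2;(1))
  P={2,4}:  v_{2} + v_{4} = v_{1}  ⟹  sig = (2;(1))
  P={2,6}:  v_{2} + v_{6} = v_{5}  ⟹  sig = (2;(1))
  P={3,5}:  v_{3} + v_{5} = v_{6}  ⟹  sig = (2;(1))
  P={4,6}:  v_{4} + v_{6} = v_{3}  ⟹  sig = (2;(1))

so the primitive-relation signature multiset is
{ (2;()) ×3,  (2;(1)) ×6 }


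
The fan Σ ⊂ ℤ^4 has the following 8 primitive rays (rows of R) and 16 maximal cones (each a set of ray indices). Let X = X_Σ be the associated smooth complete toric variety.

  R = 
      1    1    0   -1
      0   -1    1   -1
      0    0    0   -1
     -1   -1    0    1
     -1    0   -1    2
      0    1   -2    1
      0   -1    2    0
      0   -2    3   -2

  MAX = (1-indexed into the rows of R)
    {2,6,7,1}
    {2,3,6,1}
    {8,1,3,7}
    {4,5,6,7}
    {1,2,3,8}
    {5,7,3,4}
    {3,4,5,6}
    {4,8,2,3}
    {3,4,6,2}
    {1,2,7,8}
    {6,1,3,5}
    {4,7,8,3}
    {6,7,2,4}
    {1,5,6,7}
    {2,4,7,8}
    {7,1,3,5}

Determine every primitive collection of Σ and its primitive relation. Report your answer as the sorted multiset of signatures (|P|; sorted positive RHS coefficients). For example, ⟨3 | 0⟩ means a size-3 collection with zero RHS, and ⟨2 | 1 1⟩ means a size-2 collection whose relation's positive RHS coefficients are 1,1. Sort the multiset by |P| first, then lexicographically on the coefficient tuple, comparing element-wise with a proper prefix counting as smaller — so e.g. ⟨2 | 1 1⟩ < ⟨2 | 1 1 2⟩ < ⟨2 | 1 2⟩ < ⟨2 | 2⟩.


|primitive collections| = 6. Relations:

  P={1,4}:  v_{1} + v_{4} = 0 ; sig = ⟨2 | 0⟩
  P={2,5}:  v_{2} + v_{5} = v_{4} ; sig = ⟨2 | 1⟩
  P={6,8}:  v_{6} + v_{8} = v_{2} ; sig = ⟨2 | 1⟩
  P={5,8}:  v_{5} + v_{8} = v_{3} + v_{4} + v_{7} ; sig = ⟨2 | 1 1 1⟩
  P={3,6,7}:  v_{3} + v_{6} + v_{7} = 0 ; sig = ⟨3 | 0⟩
  P={2,3,7}:  v_{2} + v_{3} + v_{7} = v_{8} ; sig = ⟨3 | 1⟩

Hence PRS(X_Σ) =
    ⟨2 | 0⟩
    ⟨2 | 1⟩
    ⟨2 | 1⟩
    ⟨2 | 1 1 1⟩
    ⟨3 | 0⟩
    ⟨3 | 1⟩


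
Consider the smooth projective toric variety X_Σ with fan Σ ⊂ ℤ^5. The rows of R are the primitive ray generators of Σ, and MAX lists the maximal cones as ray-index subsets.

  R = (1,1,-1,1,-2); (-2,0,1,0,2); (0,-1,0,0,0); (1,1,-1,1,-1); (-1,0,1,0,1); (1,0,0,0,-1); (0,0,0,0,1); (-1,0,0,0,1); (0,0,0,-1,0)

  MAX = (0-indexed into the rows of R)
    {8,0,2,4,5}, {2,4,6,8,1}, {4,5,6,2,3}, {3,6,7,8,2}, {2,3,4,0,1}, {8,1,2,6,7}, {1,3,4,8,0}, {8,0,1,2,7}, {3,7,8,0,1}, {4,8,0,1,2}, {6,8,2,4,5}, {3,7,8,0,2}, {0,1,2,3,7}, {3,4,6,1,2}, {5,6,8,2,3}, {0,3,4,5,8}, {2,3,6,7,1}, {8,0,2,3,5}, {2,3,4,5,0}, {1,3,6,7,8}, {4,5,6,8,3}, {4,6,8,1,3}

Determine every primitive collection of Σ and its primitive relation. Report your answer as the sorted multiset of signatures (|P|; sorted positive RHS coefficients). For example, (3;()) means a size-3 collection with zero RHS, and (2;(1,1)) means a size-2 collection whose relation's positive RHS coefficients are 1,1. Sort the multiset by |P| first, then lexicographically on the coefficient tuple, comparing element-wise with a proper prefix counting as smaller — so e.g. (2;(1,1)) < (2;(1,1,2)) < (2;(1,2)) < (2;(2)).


Minimal non-faces — 6 found among 9 rays, 22 max cones:

  {5,7}:  v_{5} + v_{7} = 0  ⟹  sig = (2;())
  {0,6}:  v_{0} + v_{6} = v_{3}  ⟹  sig = (2;(1))
  {1,5}:  v_{1} + v_{5} = v_{4}  ⟹  sig = (2;(1))
  {4,7}:  v_{4} + v_{7} = v_{1}  ⟹  sig = (2;(1))
  {2,3,4,8}:  v_{2} + v_{3} + v_{4} + v_{8} = 0  ⟹  sig = (4;())
  {1,2,3,8}:  v_{1} + v_{2} + v_{3} + v_{8} = v_{7}  ⟹  sig = (4;(1))

Signatures (|P|; sorted positive RHS coefficients), sorted:
    (2;())
    (2;(1))
    (2;(1))
    (2;(1))
    (4;())
    (4;(1))


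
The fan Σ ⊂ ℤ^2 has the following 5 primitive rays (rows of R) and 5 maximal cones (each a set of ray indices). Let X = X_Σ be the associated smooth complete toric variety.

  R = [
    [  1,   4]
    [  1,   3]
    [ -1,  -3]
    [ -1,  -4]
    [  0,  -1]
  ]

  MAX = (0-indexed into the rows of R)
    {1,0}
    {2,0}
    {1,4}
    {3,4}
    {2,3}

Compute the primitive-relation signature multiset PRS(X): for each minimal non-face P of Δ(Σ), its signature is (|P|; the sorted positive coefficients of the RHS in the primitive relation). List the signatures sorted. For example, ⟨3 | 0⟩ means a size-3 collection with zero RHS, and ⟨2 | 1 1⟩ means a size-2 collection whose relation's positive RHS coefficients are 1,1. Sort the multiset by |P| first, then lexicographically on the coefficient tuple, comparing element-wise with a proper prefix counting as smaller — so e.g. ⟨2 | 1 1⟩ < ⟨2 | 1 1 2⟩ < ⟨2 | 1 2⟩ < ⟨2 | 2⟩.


|primitive collections| = 5. Relations:

  {0,3}:  v_{0} + v_{3} = 0  →  sig = ⟨2 | 0⟩
  {1,2}:  v_{1} + v_{2} = 0  →  sig = ⟨2 | 0⟩
  {0,4}:  v_{0} + v_{4} = v_{1}  →  sig = ⟨2 | 1⟩
  {1,3}:  v_{1} + v_{3} = v_{4}  →  sig = ⟨2 | 1⟩
  {2,4}:  v_{2} + v_{4} = v_{3}  →  sig = ⟨2 | 1⟩

Hence PRS(X_Σ) =
    ⟨2 | 0⟩
    ⟨2 | 0⟩
    ⟨2 | 1⟩
    ⟨2 | 1⟩
    ⟨2 | 1⟩


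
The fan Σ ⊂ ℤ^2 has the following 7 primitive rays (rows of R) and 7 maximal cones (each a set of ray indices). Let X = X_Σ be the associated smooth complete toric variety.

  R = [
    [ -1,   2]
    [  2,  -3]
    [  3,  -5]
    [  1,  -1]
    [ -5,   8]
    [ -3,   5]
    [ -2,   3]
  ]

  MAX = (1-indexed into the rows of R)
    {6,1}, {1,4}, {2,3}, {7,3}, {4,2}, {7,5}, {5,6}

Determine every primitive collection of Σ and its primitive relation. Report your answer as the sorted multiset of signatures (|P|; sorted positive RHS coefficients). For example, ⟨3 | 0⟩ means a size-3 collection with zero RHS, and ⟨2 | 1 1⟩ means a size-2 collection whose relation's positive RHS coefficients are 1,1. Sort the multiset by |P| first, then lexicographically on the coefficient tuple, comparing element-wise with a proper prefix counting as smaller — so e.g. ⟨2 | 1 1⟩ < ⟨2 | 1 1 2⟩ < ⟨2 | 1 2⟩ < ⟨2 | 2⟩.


Σ has 14 primitive collections:

  P={2,7}:  v_{2} + v_{7} = 0  ⇒ sig = ⟨2 | 0⟩
  P={3,6}:  v_{3} + v_{6} = 0  ⇒ sig = ⟨2 | 0⟩
  P={1,2}:  v_{1} + v_{2} = v_{4}  ⇒ sig = ⟨2 | 1⟩
  P={1,3}:  v_{1} + v_{3} = v_{2}  ⇒ sig = ⟨2 | 1⟩
  P={1,7}:  v_{1} + v_{7} = v_{6}  ⇒ sig = ⟨2 | 1⟩
  P={2,5}:  v_{2} + v_{5} = v_{6}  ⇒ sig = ⟨2 | 1⟩
  P={2,6}:  v_{2} + v_{6} = v_{1}  ⇒ sig = ⟨2 | 1⟩
  P={3,5}:  v_{3} + v_{5} = v_{7}  ⇒ sig = ⟨2 | 1⟩
  P={4,7}:  v_{4} + v_{7} = v_{1}  ⇒ sig = ⟨2 | 1⟩
  P={6,7}:  v_{6} + v_{7} = v_{5}  ⇒ sig = ⟨2 | 1⟩
  P={4,5}:  v_{4} + v_{5} = v_{1} + v_{6}  ⇒ sig = ⟨2 | 1 1⟩
  P={1,5}:  v_{1} + v_{5} = 2·v_{6}  ⇒ sig = ⟨2 | 2⟩
  P={3,4}:  v_{3} + v_{4} = 2·v_{2}  ⇒ sig = ⟨2 | 2⟩
  P={4,6}:  v_{4} + v_{6} = 2·v_{1}  ⇒ sig = ⟨2 | 2⟩

Sorted signature multiset PRS(X):
    |P|=2: 14 collections, coeffs (), (), (1), (1), (1), (1), (1), (1), (1), (1), (1,1), (2), (2), (2)


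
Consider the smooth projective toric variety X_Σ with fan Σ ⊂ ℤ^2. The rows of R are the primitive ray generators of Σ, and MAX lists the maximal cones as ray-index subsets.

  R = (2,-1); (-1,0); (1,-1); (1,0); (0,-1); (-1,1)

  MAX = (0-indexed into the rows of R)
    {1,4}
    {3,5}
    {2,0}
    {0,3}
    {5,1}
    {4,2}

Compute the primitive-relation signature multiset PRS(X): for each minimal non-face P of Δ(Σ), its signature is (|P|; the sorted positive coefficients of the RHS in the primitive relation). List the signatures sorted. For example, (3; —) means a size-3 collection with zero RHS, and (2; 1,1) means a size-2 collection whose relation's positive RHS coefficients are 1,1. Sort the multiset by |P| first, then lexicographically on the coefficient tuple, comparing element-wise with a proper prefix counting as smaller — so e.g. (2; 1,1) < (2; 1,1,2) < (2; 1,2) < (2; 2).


9 collections generate NE(X_Σ); each relation:

  • {1,3}:  v_{1} + v_{3} = 0 ; sig = (2; —)
  • {2,5}:  v_{2} + v_{5} = 0 ; sig = (2; —)
  • {0,1}:  v_{0} + v_{1} = v_{2} ; sig = (2; 1)
  • {0,5}:  v_{0} + v_{5} = v_{3} ; sig = (2; 1)
  • {1,2}:  v_{1} + v_{2} = v_{4} ; sig = (2; 1)
  • {2,3}:  v_{2} + v_{3} = v_{0} ; sig = (2; 1)
  • {3,4}:  v_{3} + v_{4} = v_{2} ; sig = (2; 1)
  • {4,5}:  v_{4} + v_{5} = v_{1} ; sig = (2; 1)
  • {0,4}:  v_{0} + v_{4} = 2·v_{2} ; sig = (2; 2)

Sorted signature multiset PRS(X):
    |P|=2: 9 collections, coeffs (), (), (1), (1), (1), (1), (1), (1), (2)


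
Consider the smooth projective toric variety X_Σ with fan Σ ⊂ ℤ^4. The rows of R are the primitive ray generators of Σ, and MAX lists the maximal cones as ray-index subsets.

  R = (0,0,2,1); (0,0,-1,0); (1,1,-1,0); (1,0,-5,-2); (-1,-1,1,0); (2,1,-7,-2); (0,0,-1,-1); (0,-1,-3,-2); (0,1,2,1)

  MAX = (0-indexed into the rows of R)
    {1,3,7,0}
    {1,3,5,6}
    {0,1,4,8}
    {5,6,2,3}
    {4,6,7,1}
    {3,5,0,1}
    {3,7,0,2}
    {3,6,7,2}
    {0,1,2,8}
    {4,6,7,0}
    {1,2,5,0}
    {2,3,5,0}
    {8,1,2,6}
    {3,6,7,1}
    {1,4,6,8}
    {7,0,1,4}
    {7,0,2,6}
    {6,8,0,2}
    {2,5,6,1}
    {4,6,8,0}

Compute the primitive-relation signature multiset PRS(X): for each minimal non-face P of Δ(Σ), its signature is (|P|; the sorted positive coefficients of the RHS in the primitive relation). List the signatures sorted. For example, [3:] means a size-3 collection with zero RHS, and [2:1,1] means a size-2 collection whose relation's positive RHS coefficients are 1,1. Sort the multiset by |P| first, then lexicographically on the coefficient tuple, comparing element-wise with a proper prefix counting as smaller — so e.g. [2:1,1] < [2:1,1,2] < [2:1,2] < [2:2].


12 minimal non-faces of Δ(Σ) (on 9 rays):

  P={2,4}:  v_{2} + v_{4} = 0  ⟹  sig = [2:]
  P={7,8}:  v_{7} + v_{8} = v_{6}  ⟹  sig = [2:1]
  P={3,4}:  v_{3} + v_{4} = v_{1} + v_{7}  ⟹  sig = [2:1,1]
  P={4,5}:  v_{4} + v_{5} = v_{1} + v_{3}  ⟹  sig = [2:1,1]
  P={3,8}:  v_{3} + v_{8} = v_{1} + v_{2} + v_{6}  ⟹  sig = [2:1,1,1]
  P={5,8}:  v_{5} + v_{8} = 2·v_{1} + 2·v_{2} + v_{6}  ⟹  sig = [2:1,2,2]
  P={5,7}:  v_{5} + v_{7} = 2·v_{3}  ⟹  sig = [2:2]
  P={0,1,6}:  v_{0} + v_{1} + v_{6} = 0  ⟹  sig = [3:]
  P={1,2,3}:  v_{1} + v_{2} + v_{3} = v_{5}  ⟹  sig = [3:1]
  P={1,2,7}:  v_{1} + v_{2} + v_{7} = v_{3}  ⟹  sig = [3:1]
  P={0,3,6}:  v_{0} + v_{3} + v_{6} = v_{2} + v_{7}  ⟹  sig = [3:1,1]
  P={0,5,6}:  v_{0} + v_{5} + v_{6} = v_{2} + v_{3}  ⟹  sig = [3:1,1]

Hence PRS(X_Σ) =
    |P|=2: 7 collections, coeffs (), (1), (1,1), (1,1), (1,1,1), (1,2,2), (2)
    |P|=3: 5 collections, coeffs (), (1), (1), (1,1), (1,1)


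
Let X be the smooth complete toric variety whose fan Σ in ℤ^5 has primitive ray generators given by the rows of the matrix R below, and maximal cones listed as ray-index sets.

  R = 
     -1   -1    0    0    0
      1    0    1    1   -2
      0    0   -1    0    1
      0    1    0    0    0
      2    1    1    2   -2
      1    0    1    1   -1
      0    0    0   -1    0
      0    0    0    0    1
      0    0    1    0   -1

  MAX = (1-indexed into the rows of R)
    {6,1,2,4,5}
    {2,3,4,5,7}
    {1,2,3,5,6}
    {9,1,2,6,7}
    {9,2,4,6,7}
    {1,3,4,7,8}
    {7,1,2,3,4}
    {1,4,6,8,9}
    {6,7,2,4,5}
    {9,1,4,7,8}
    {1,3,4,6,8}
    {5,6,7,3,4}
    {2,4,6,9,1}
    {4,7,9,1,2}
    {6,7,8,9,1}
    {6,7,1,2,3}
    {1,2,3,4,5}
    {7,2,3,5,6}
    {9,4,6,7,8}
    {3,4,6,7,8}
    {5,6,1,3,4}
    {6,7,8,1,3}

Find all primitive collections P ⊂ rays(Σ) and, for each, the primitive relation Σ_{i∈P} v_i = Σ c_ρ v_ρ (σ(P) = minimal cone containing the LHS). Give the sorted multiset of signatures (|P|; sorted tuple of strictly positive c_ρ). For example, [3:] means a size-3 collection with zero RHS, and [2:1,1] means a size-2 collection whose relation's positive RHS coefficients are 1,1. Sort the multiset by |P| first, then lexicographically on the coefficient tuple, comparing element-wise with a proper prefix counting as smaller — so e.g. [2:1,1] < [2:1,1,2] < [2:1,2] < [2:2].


Primitive collections (7):

  P = {3,9}:  v_{3} + v_{9} = 0 — sig = [2:]
  P = {2,8}:  v_{2} + v_{8} = v_{6} — sig = [2:1]
  P = {5,9}:  v_{5} + v_{9} = v_{2} + v_{4} + v_{6} — sig = [2:1,1,1]
  P = {5,8}:  v_{5} + v_{8} = v_{3} + v_{4} + 2·v_{6} — sig = [2:1,1,2]
  P = {1,5,7}:  v_{1} + v_{5} + v_{7} = v_{2} — sig = [3:1]
  P = {1,4,6,7}:  v_{1} + v_{4} + v_{6} + v_{7} = v_{9} — sig = [4:1]
  P = {2,3,4,6}:  v_{2} + v_{3} + v_{4} + v_{6} = v_{5} — sig = [4:1]

Hence PRS(X_Σ) =
[[2:], [2:1], [2:1,1,1], [2:1,1,2], [3:1], [4:1], [4:1]]
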